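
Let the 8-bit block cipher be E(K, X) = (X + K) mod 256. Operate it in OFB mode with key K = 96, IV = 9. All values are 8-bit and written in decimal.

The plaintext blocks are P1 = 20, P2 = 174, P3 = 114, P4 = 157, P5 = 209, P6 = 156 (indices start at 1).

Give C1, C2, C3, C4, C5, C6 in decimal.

C1 = 125, C2 = 103, C3 = 91, C4 = 20, C5 = 56, C6 = 213

OFB encryption: S_i = E(K, S_{i−1}) with S_{0} = IV; C_i = P_i ⊕ S_i.
C1: S = E(K, 9) = 105; 20 ⊕ 105 = 125.
C2: S = E(K, 105) = 201; 174 ⊕ 201 = 103.
C3: S = E(K, 201) = 41; 114 ⊕ 41 = 91.
C4: S = E(K, 41) = 137; 157 ⊕ 137 = 20.
C5: S = E(K, 137) = 233; 209 ⊕ 233 = 56.
C6: S = E(K, 233) = 73; 156 ⊕ 73 = 213.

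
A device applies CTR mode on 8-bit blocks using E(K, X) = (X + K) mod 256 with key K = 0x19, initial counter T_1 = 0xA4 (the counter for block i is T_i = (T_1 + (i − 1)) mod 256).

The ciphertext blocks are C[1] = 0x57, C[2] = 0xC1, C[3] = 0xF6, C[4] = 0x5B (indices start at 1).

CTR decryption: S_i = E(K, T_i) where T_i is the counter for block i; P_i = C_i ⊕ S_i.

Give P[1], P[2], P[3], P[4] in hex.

P[1] = 0xEA, P[2] = 0x7F, P[3] = 0x49, P[4] = 0x9B

P[1]: T = 0xA4, S = E(K, T) = 0xBD; 0x57 ⊕ 0xBD = 0xEA.
P[2]: T = 0xA5, S = E(K, T) = 0xBE; 0xC1 ⊕ 0xBE = 0x7F.
P[3]: T = 0xA6, S = E(K, T) = 0xBF; 0xF6 ⊕ 0xBF = 0x49.
P[4]: T = 0xA7, S = E(K, T) = 0xC0; 0x5B ⊕ 0xC0 = 0x9B.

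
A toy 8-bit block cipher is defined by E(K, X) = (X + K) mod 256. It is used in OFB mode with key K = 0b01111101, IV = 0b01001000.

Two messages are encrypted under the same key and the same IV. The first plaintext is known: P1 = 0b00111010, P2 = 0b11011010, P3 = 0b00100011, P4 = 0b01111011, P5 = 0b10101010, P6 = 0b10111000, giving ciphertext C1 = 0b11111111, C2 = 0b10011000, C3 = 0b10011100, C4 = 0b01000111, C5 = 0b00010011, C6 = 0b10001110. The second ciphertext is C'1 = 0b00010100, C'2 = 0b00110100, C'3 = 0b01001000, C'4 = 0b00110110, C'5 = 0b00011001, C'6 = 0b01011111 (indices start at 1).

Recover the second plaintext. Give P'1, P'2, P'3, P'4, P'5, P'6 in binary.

In OFB with a reused IV, both messages share the same keystream S_i, so C_i ⊕ C'_i = P_i ⊕ P'_i and thus P'_i = P_i ⊕ C_i ⊕ C'_i.
P'1: 0b00111010 ⊕ 0b11111111 ⊕ 0b00010100 = 0b11010001.
P'2: 0b11011010 ⊕ 0b10011000 ⊕ 0b00110100 = 0b01110110.
P'3: 0b00100011 ⊕ 0b10011100 ⊕ 0b01001000 = 0b11110111.
P'4: 0b01111011 ⊕ 0b01000111 ⊕ 0b00110110 = 0b00001010.
P'5: 0b10101010 ⊕ 0b00010011 ⊕ 0b00011001 = 0b10100000.
P'6: 0b10111000 ⊕ 0b10001110 ⊕ 0b01011111 = 0b01101001.

P'1 = 0b11010001, P'2 = 0b01110110, P'3 = 0b11110111, P'4 = 0b00001010, P'5 = 0b10100000, P'6 = 0b01101001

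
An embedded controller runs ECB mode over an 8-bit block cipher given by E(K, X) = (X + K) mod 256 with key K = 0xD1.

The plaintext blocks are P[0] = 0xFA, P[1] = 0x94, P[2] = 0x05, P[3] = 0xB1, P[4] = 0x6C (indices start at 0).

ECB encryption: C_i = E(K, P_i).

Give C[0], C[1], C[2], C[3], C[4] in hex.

C[0]: E(K, 0xFA) = 0xCB.
C[1]: E(K, 0x94) = 0x65.
C[2]: E(K, 0x05) = 0xD6.
C[3]: E(K, 0xB1) = 0x82.
C[4]: E(K, 0x6C) = 0x3D.

C[0] = 0xCB, C[1] = 0x65, C[2] = 0xD6, C[3] = 0x82, C[4] = 0x3D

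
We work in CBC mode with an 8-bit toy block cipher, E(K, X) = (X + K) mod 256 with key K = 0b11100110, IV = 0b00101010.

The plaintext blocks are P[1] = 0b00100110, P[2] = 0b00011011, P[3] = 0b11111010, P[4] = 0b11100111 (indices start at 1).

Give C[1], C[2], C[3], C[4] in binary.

C[1] = 0b11110010, C[2] = 0b11001111, C[3] = 0b00011011, C[4] = 0b11100010

CBC encryption: C_i = E(K, P_i ⊕ C_{i−1}), with C_{0} = IV.
C[1]: P[1] ⊕ 0b00101010 = 0b00001100; E(K, 0b00001100) = 0b11110010.
C[2]: P[2] ⊕ 0b11110010 = 0b11101001; E(K, 0b11101001) = 0b11001111.
C[3]: P[3] ⊕ 0b11001111 = 0b00110101; E(K, 0b00110101) = 0b00011011.
C[4]: P[4] ⊕ 0b00011011 = 0b11111100; E(K, 0b11111100) = 0b11100010.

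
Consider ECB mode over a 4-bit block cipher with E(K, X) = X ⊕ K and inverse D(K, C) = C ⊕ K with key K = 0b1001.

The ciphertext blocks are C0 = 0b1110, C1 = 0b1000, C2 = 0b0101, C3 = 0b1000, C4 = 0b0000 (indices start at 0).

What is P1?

P1 = 0b0001

ECB decryption: P_i = D(K, C_i).
P1: D(K, 0b1000) = 0b0001.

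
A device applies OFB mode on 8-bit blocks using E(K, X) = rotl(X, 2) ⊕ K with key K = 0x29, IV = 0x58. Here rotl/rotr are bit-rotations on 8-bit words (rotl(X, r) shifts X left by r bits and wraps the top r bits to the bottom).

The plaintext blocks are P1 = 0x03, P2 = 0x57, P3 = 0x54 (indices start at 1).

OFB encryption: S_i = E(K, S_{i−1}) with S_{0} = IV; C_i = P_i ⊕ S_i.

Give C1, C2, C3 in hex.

C1: S = E(K, 0x58) = 0x48; 0x03 ⊕ 0x48 = 0x4B.
C2: S = E(K, 0x48) = 0x08; 0x57 ⊕ 0x08 = 0x5F.
C3: S = E(K, 0x08) = 0x09; 0x54 ⊕ 0x09 = 0x5D.

C1 = 0x4B, C2 = 0x5F, C3 = 0x5D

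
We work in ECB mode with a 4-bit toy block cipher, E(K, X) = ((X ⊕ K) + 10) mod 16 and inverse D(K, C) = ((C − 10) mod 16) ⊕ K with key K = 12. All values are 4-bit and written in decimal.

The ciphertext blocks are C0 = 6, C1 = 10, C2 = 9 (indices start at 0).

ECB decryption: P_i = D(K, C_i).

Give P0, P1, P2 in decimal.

P0 = 0, P1 = 12, P2 = 3

P0: D(K, 6) = 0.
P1: D(K, 10) = 12.
P2: D(K, 9) = 3.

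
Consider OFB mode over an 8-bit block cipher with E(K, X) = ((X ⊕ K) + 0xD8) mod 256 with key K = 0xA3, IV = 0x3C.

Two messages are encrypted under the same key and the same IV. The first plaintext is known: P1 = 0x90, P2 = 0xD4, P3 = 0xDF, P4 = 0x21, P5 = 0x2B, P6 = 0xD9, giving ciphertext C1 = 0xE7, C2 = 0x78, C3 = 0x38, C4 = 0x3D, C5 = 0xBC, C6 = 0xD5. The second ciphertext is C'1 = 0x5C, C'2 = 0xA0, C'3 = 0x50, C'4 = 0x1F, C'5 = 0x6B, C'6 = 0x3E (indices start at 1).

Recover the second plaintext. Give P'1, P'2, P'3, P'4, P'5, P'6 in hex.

P'1 = 0x2B, P'2 = 0x0C, P'3 = 0xB7, P'4 = 0x03, P'5 = 0xFC, P'6 = 0x32

In OFB with a reused IV, both messages share the same keystream S_i, so C_i ⊕ C'_i = P_i ⊕ P'_i and thus P'_i = P_i ⊕ C_i ⊕ C'_i.
P'1: 0x90 ⊕ 0xE7 ⊕ 0x5C = 0x2B.
P'2: 0xD4 ⊕ 0x78 ⊕ 0xA0 = 0x0C.
P'3: 0xDF ⊕ 0x38 ⊕ 0x50 = 0xB7.
P'4: 0x21 ⊕ 0x3D ⊕ 0x1F = 0x03.
P'5: 0x2B ⊕ 0xBC ⊕ 0x6B = 0xFC.
P'6: 0xD9 ⊕ 0xD5 ⊕ 0x3E = 0x32.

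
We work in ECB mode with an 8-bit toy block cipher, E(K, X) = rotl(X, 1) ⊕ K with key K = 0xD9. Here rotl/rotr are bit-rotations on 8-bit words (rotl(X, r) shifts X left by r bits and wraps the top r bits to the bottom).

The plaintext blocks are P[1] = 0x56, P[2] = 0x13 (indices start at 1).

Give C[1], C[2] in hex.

C[1] = 0x75, C[2] = 0xFF

ECB encryption: C_i = E(K, P_i).
C[1]: E(K, 0x56) = 0x75.
C[2]: E(K, 0x13) = 0xFF.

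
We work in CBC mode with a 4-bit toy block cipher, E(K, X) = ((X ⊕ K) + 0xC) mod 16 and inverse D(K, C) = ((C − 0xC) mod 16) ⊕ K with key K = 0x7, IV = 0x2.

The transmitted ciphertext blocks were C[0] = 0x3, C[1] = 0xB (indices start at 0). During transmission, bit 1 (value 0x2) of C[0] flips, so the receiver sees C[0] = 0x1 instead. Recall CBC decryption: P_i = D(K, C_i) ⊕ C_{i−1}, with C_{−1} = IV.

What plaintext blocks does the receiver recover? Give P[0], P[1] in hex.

Only C[0] changed, to 0x1. In CBC, a change in C_i garbles P_i and flips the same bit in P_{i+1}. Decrypting the received ciphertext:
P[0]: D(K, 0x1) = 0x2; 0x2 ⊕ 0x2 = 0x0.
P[1]: D(K, 0xB) = 0x8; 0x8 ⊕ 0x1 = 0x9.
Blocks that differ from the original plaintext: P[0], P[1].

P[0] = 0x0, P[1] = 0x9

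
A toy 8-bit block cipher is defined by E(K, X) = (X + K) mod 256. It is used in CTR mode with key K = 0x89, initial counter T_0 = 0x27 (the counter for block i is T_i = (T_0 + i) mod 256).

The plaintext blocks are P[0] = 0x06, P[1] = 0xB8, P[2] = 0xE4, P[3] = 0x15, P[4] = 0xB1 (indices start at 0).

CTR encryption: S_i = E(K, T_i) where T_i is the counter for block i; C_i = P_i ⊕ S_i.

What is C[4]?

C[4] = 0x05

C[0]: T = 0x27, S = E(K, T) = 0xB0; 0x06 ⊕ 0xB0 = 0xB6.
C[1]: T = 0x28, S = E(K, T) = 0xB1; 0xB8 ⊕ 0xB1 = 0x09.
C[2]: T = 0x29, S = E(K, T) = 0xB2; 0xE4 ⊕ 0xB2 = 0x56.
C[3]: T = 0x2A, S = E(K, T) = 0xB3; 0x15 ⊕ 0xB3 = 0xA6.
C[4]: T = 0x2B, S = E(K, T) = 0xB4; 0xB1 ⊕ 0xB4 = 0x05.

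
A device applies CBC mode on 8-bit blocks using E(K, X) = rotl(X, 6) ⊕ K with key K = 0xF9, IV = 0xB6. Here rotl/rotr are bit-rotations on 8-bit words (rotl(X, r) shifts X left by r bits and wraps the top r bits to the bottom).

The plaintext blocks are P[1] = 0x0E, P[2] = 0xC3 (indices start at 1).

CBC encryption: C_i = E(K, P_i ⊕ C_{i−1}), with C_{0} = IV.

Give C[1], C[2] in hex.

C[1] = 0xD7, C[2] = 0xFC

C[1]: P[1] ⊕ 0xB6 = 0xB8; E(K, 0xB8) = 0xD7.
C[2]: P[2] ⊕ 0xD7 = 0x14; E(K, 0x14) = 0xFC.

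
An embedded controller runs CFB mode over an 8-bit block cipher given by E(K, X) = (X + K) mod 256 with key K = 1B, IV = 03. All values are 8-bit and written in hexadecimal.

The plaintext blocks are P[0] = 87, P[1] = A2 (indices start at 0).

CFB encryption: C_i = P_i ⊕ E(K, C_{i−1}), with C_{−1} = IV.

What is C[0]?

C[0] = 99

C[0]: E(K, 03) = 1E; 87 ⊕ 1E = 99.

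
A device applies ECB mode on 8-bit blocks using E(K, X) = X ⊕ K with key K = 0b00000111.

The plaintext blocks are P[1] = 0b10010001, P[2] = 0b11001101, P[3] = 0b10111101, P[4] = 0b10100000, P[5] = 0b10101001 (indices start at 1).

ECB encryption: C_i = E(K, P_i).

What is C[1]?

C[1]: E(K, 0b10010001) = 0b10010110.

C[1] = 0b10010110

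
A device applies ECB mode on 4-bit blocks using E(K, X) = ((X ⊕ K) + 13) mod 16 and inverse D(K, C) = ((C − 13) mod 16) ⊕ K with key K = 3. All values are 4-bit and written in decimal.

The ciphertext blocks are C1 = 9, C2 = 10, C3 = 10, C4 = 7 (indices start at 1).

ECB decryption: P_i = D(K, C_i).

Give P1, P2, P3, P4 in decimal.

P1 = 15, P2 = 14, P3 = 14, P4 = 9

P1: D(K, 9) = 15.
P2: D(K, 10) = 14.
P3: D(K, 10) = 14.
P4: D(K, 7) = 9.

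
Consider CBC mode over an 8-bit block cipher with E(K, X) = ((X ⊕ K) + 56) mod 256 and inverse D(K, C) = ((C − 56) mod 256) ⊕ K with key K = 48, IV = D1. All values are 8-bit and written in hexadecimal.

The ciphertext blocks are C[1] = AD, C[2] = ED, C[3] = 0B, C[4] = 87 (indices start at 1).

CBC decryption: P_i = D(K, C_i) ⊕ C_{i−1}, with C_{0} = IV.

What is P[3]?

P[3] = 10

P[3]: D(K, 0B) = FD; FD ⊕ ED = 10.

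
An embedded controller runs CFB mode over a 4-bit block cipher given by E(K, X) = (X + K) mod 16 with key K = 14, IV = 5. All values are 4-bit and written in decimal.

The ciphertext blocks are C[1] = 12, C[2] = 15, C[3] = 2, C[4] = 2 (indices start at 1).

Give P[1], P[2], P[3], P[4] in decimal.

P[1] = 15, P[2] = 5, P[3] = 15, P[4] = 2

CFB decryption: P_i = C_i ⊕ E(K, C_{i−1}), with C_{0} = IV.
P[1]: E(K, 5) = 3; 12 ⊕ 3 = 15.
P[2]: E(K, 12) = 10; 15 ⊕ 10 = 5.
P[3]: E(K, 15) = 13; 2 ⊕ 13 = 15.
P[4]: E(K, 2) = 0; 2 ⊕ 0 = 2.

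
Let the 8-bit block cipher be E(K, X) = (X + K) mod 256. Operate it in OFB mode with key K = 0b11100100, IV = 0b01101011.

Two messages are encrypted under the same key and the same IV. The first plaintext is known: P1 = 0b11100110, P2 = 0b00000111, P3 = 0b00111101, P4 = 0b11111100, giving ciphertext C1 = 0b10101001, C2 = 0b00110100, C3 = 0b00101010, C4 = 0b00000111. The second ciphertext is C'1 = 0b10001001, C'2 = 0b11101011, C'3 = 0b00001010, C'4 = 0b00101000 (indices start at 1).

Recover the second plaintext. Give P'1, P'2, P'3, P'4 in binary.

P'1 = 0b11000110, P'2 = 0b11011000, P'3 = 0b00011101, P'4 = 0b11010011

In OFB with a reused IV, both messages share the same keystream S_i, so C_i ⊕ C'_i = P_i ⊕ P'_i and thus P'_i = P_i ⊕ C_i ⊕ C'_i.
P'1: 0b11100110 ⊕ 0b10101001 ⊕ 0b10001001 = 0b11000110.
P'2: 0b00000111 ⊕ 0b00110100 ⊕ 0b11101011 = 0b11011000.
P'3: 0b00111101 ⊕ 0b00101010 ⊕ 0b00001010 = 0b00011101.
P'4: 0b11111100 ⊕ 0b00000111 ⊕ 0b00101000 = 0b11010011.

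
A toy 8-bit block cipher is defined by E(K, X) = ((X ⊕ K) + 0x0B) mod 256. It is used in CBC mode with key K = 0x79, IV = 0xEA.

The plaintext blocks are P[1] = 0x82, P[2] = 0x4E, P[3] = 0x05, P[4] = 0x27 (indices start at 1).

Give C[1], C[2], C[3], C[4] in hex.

C[1] = 0x1C, C[2] = 0x36, C[3] = 0x55, C[4] = 0x16

CBC encryption: C_i = E(K, P_i ⊕ C_{i−1}), with C_{0} = IV.
C[1]: P[1] ⊕ 0xEA = 0x68; E(K, 0x68) = 0x1C.
C[2]: P[2] ⊕ 0x1C = 0x52; E(K, 0x52) = 0x36.
C[3]: P[3] ⊕ 0x36 = 0x33; E(K, 0x33) = 0x55.
C[4]: P[4] ⊕ 0x55 = 0x72; E(K, 0x72) = 0x16.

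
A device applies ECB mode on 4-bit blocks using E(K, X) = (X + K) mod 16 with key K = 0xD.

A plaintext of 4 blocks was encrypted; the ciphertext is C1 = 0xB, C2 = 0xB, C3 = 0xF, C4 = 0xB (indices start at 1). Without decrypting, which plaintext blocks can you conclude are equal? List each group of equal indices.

P1 = P2 = P4

ECB encrypts each block independently with the same key, so equal ciphertext blocks imply equal plaintext blocks.
C1 = C2 = C4 = 0xB, so P1 = P2 = P4.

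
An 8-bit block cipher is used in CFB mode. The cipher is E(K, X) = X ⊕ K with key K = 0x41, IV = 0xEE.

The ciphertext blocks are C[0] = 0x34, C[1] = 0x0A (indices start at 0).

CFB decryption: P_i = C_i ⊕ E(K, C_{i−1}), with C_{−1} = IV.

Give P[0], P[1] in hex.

P[0]: E(K, 0xEE) = 0xAF; 0x34 ⊕ 0xAF = 0x9B.
P[1]: E(K, 0x34) = 0x75; 0x0A ⊕ 0x75 = 0x7F.

P[0] = 0x9B, P[1] = 0x7F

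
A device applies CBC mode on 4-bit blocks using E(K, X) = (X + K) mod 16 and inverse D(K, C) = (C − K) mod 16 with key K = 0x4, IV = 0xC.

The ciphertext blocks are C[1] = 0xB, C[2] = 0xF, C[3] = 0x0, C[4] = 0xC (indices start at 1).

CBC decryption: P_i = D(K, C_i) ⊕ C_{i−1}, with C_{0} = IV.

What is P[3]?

P[3]: D(K, 0x0) = 0xC; 0xC ⊕ 0xF = 0x3.

P[3] = 0x3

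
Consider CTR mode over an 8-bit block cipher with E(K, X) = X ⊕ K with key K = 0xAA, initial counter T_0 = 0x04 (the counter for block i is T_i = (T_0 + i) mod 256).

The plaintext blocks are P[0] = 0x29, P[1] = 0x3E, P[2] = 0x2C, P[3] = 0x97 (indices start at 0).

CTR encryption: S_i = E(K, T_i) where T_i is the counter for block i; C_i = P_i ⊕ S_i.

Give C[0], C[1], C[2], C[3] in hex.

C[0] = 0x87, C[1] = 0x91, C[2] = 0x80, C[3] = 0x3A

C[0]: T = 0x04, S = E(K, T) = 0xAE; 0x29 ⊕ 0xAE = 0x87.
C[1]: T = 0x05, S = E(K, T) = 0xAF; 0x3E ⊕ 0xAF = 0x91.
C[2]: T = 0x06, S = E(K, T) = 0xAC; 0x2C ⊕ 0xAC = 0x80.
C[3]: T = 0x07, S = E(K, T) = 0xAD; 0x97 ⊕ 0xAD = 0x3A.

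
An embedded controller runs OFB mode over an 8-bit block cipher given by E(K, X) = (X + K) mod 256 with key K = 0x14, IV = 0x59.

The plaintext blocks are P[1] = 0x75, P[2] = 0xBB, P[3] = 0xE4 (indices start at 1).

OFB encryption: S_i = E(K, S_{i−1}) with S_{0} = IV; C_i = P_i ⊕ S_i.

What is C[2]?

C[2] = 0x3A

C[1]: S = E(K, 0x59) = 0x6D; 0x75 ⊕ 0x6D = 0x18.
C[2]: S = E(K, 0x6D) = 0x81; 0xBB ⊕ 0x81 = 0x3A.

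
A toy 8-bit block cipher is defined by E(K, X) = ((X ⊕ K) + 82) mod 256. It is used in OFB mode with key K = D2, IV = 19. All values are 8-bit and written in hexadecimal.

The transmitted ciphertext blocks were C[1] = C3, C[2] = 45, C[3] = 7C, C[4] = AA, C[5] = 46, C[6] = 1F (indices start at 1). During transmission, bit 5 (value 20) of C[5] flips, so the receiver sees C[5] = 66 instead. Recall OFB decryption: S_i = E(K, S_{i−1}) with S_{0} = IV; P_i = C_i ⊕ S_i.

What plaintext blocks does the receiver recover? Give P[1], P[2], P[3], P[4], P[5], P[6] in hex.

P[1] = 8E, P[2] = 64, P[3] = 09, P[4] = 83, P[5] = 1B, P[6] = 2E

Only C[5] changed, to 66. In OFB, a change in C_i flips the same bit in P_i only; the keystream is unaffected. Decrypting the received ciphertext:
P[1]: S = E(K, 19) = 4D; C3 ⊕ 4D = 8E.
P[2]: S = E(K, 4D) = 21; 45 ⊕ 21 = 64.
P[3]: S = E(K, 21) = 75; 7C ⊕ 75 = 09.
P[4]: S = E(K, 75) = 29; AA ⊕ 29 = 83.
P[5]: S = E(K, 29) = 7D; 66 ⊕ 7D = 1B.
P[6]: S = E(K, 7D) = 31; 1F ⊕ 31 = 2E.
Blocks that differ from the original plaintext: P[5].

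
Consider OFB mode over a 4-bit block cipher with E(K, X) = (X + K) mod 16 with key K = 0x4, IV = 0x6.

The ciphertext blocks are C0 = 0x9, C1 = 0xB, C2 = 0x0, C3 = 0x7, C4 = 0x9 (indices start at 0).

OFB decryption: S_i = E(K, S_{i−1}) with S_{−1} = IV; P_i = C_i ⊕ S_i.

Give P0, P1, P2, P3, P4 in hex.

P0 = 0x3, P1 = 0x5, P2 = 0x2, P3 = 0x1, P4 = 0x3

P0: S = E(K, 0x6) = 0xA; 0x9 ⊕ 0xA = 0x3.
P1: S = E(K, 0xA) = 0xE; 0xB ⊕ 0xE = 0x5.
P2: S = E(K, 0xE) = 0x2; 0x0 ⊕ 0x2 = 0x2.
P3: S = E(K, 0x2) = 0x6; 0x7 ⊕ 0x6 = 0x1.
P4: S = E(K, 0x6) = 0xA; 0x9 ⊕ 0xA = 0x3.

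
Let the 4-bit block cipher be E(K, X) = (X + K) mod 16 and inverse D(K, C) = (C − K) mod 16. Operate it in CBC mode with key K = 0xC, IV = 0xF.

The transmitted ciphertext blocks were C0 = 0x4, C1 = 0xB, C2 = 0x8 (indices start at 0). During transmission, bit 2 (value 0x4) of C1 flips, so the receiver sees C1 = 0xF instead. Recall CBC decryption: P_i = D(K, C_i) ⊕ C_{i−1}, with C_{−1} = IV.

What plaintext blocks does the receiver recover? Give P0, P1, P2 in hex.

Only C1 changed, to 0xF. In CBC, a change in C_i garbles P_i and flips the same bit in P_{i+1}. Decrypting the received ciphertext:
P0: D(K, 0x4) = 0x8; 0x8 ⊕ 0xF = 0x7.
P1: D(K, 0xF) = 0x3; 0x3 ⊕ 0x4 = 0x7.
P2: D(K, 0x8) = 0xC; 0xC ⊕ 0xF = 0x3.
Blocks that differ from the original plaintext: P1, P2.

P0 = 0x7, P1 = 0x7, P2 = 0x3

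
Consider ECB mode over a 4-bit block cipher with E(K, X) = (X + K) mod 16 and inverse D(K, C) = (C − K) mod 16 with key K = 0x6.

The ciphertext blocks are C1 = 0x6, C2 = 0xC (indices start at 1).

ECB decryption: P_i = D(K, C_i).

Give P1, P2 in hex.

P1: D(K, 0x6) = 0x0.
P2: D(K, 0xC) = 0x6.

P1 = 0x0, P2 = 0x6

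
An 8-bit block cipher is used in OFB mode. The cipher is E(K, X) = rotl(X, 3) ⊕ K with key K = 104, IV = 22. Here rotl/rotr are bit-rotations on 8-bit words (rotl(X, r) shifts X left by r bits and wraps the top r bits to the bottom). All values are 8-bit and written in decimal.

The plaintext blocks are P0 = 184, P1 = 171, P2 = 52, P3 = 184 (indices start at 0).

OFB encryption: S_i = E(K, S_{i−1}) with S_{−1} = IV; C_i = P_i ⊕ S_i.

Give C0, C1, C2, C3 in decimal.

C0 = 96, C1 = 5, C2 = 41, C3 = 56

C0: S = E(K, 22) = 216; 184 ⊕ 216 = 96.
C1: S = E(K, 216) = 174; 171 ⊕ 174 = 5.
C2: S = E(K, 174) = 29; 52 ⊕ 29 = 41.
C3: S = E(K, 29) = 128; 184 ⊕ 128 = 56.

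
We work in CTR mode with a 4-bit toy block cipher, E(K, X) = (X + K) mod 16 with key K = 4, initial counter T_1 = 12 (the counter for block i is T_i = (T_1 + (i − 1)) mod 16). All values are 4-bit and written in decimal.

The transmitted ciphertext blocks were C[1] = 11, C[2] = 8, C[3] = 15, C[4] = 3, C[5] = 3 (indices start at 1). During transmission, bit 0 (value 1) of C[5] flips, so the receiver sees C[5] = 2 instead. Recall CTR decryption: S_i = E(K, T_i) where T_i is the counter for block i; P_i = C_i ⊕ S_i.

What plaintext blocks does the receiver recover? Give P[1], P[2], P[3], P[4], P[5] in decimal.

Only C[5] changed, to 2. In CTR, a change in C_i flips the same bit in P_i only; the keystream is unaffected. Decrypting the received ciphertext:
P[1]: T = 12, S = E(K, T) = 0; 11 ⊕ 0 = 11.
P[2]: T = 13, S = E(K, T) = 1; 8 ⊕ 1 = 9.
P[3]: T = 14, S = E(K, T) = 2; 15 ⊕ 2 = 13.
P[4]: T = 15, S = E(K, T) = 3; 3 ⊕ 3 = 0.
P[5]: T = 0, S = E(K, T) = 4; 2 ⊕ 4 = 6.
Blocks that differ from the original plaintext: P[5].

P[1] = 11, P[2] = 9, P[3] = 13, P[4] = 0, P[5] = 6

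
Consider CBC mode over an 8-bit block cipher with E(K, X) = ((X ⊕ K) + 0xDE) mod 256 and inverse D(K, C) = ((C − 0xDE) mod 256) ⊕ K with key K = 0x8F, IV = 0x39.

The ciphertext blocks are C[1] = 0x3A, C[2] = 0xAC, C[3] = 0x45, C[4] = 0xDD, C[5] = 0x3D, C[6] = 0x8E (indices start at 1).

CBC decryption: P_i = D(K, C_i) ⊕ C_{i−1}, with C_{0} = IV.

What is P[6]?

P[6] = 0x02

P[6]: D(K, 0x8E) = 0x3F; 0x3F ⊕ 0x3D = 0x02.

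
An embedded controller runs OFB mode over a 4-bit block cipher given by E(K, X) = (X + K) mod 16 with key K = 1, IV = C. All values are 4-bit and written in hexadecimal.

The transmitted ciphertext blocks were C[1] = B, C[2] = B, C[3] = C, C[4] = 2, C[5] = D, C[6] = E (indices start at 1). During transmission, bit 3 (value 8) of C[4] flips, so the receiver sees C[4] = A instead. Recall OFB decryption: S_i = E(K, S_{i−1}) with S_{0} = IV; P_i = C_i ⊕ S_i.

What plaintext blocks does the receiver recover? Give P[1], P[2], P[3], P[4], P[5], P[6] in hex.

Only C[4] changed, to A. In OFB, a change in C_i flips the same bit in P_i only; the keystream is unaffected. Decrypting the received ciphertext:
P[1]: S = E(K, C) = D; B ⊕ D = 6.
P[2]: S = E(K, D) = E; B ⊕ E = 5.
P[3]: S = E(K, E) = F; C ⊕ F = 3.
P[4]: S = E(K, F) = 0; A ⊕ 0 = A.
P[5]: S = E(K, 0) = 1; D ⊕ 1 = C.
P[6]: S = E(K, 1) = 2; E ⊕ 2 = C.
Blocks that differ from the original plaintext: P[4].

P[1] = 6, P[2] = 5, P[3] = 3, P[4] = A, P[5] = C, P[6] = C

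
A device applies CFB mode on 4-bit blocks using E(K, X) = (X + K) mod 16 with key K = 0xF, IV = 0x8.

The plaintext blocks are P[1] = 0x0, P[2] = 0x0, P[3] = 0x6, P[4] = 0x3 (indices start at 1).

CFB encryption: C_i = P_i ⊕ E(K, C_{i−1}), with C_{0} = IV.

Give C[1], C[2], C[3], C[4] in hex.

C[1] = 0x7, C[2] = 0x6, C[3] = 0x3, C[4] = 0x1

C[1]: E(K, 0x8) = 0x7; 0x0 ⊕ 0x7 = 0x7.
C[2]: E(K, 0x7) = 0x6; 0x0 ⊕ 0x6 = 0x6.
C[3]: E(K, 0x6) = 0x5; 0x6 ⊕ 0x5 = 0x3.
C[4]: E(K, 0x3) = 0x2; 0x3 ⊕ 0x2 = 0x1.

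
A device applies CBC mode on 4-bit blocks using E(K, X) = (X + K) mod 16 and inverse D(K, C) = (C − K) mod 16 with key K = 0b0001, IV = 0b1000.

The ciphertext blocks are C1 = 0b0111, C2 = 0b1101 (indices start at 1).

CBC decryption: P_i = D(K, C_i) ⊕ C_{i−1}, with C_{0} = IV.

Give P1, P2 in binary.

P1 = 0b1110, P2 = 0b1011

P1: D(K, 0b0111) = 0b0110; 0b0110 ⊕ 0b1000 = 0b1110.
P2: D(K, 0b1101) = 0b1100; 0b1100 ⊕ 0b0111 = 0b1011.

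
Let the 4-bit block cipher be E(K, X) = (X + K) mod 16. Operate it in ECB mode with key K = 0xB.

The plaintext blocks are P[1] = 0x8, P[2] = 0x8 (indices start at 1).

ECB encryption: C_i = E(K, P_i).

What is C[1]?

C[1]: E(K, 0x8) = 0x3.

C[1] = 0x3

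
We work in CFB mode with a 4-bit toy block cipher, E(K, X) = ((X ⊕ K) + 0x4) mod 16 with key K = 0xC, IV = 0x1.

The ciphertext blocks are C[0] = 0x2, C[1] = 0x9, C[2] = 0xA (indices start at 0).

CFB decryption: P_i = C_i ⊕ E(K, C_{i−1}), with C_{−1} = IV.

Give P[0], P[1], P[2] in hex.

P[0]: E(K, 0x1) = 0x1; 0x2 ⊕ 0x1 = 0x3.
P[1]: E(K, 0x2) = 0x2; 0x9 ⊕ 0x2 = 0xB.
P[2]: E(K, 0x9) = 0x9; 0xA ⊕ 0x9 = 0x3.

P[0] = 0x3, P[1] = 0xB, P[2] = 0x3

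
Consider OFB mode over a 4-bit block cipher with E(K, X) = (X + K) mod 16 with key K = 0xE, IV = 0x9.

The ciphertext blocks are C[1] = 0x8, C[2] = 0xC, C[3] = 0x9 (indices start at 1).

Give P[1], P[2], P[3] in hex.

P[1] = 0xF, P[2] = 0x9, P[3] = 0xA

OFB decryption: S_i = E(K, S_{i−1}) with S_{0} = IV; P_i = C_i ⊕ S_i.
P[1]: S = E(K, 0x9) = 0x7; 0x8 ⊕ 0x7 = 0xF.
P[2]: S = E(K, 0x7) = 0x5; 0xC ⊕ 0x5 = 0x9.
P[3]: S = E(K, 0x5) = 0x3; 0x9 ⊕ 0x3 = 0xA.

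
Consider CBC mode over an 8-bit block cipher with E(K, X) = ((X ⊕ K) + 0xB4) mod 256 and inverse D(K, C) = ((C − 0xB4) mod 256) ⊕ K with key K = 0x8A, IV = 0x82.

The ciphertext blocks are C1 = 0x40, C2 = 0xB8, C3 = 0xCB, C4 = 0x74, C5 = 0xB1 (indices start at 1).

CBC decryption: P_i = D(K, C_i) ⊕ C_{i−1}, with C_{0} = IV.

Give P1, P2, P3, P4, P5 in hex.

P1 = 0x84, P2 = 0xCE, P3 = 0x25, P4 = 0x81, P5 = 0x03

P1: D(K, 0x40) = 0x06; 0x06 ⊕ 0x82 = 0x84.
P2: D(K, 0xB8) = 0x8E; 0x8E ⊕ 0x40 = 0xCE.
P3: D(K, 0xCB) = 0x9D; 0x9D ⊕ 0xB8 = 0x25.
P4: D(K, 0x74) = 0x4A; 0x4A ⊕ 0xCB = 0x81.
P5: D(K, 0xB1) = 0x77; 0x77 ⊕ 0x74 = 0x03.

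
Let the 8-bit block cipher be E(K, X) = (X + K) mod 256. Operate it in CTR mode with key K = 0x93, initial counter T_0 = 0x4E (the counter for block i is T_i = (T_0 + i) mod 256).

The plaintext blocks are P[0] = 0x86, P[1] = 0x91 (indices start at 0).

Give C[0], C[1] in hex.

C[0] = 0x67, C[1] = 0x73

CTR encryption: S_i = E(K, T_i) where T_i is the counter for block i; C_i = P_i ⊕ S_i.
C[0]: T = 0x4E, S = E(K, T) = 0xE1; 0x86 ⊕ 0xE1 = 0x67.
C[1]: T = 0x4F, S = E(K, T) = 0xE2; 0x91 ⊕ 0xE2 = 0x73.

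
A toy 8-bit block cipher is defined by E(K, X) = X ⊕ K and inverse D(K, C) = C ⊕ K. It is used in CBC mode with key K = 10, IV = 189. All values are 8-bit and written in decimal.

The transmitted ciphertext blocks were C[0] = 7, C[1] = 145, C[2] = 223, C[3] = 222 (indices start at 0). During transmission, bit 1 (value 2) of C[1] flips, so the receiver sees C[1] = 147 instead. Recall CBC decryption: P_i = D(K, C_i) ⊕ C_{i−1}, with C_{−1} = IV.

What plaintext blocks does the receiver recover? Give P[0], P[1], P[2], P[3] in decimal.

Only C[1] changed, to 147. In CBC, a change in C_i garbles P_i and flips the same bit in P_{i+1}. Decrypting the received ciphertext:
P[0]: D(K, 7) = 13; 13 ⊕ 189 = 176.
P[1]: D(K, 147) = 153; 153 ⊕ 7 = 158.
P[2]: D(K, 223) = 213; 213 ⊕ 147 = 70.
P[3]: D(K, 222) = 212; 212 ⊕ 223 = 11.
Blocks that differ from the original plaintext: P[1], P[2].

P[0] = 176, P[1] = 158, P[2] = 70, P[3] = 11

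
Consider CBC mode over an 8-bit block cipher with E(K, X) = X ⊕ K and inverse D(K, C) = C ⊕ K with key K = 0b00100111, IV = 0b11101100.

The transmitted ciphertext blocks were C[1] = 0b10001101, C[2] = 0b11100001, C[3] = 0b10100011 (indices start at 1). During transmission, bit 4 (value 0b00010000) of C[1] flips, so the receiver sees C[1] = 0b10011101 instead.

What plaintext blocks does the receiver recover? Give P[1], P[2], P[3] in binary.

P[1] = 0b01010110, P[2] = 0b01011011, P[3] = 0b01100101

CBC decryption: P_i = D(K, C_i) ⊕ C_{i−1}, with C_{0} = IV.
Only C[1] changed, to 0b10011101. In CBC, a change in C_i garbles P_i and flips the same bit in P_{i+1}. Decrypting the received ciphertext:
P[1]: D(K, 0b10011101) = 0b10111010; 0b10111010 ⊕ 0b11101100 = 0b01010110.
P[2]: D(K, 0b11100001) = 0b11000110; 0b11000110 ⊕ 0b10011101 = 0b01011011.
P[3]: D(K, 0b10100011) = 0b10000100; 0b10000100 ⊕ 0b11100001 = 0b01100101.
Blocks that differ from the original plaintext: P[1], P[2].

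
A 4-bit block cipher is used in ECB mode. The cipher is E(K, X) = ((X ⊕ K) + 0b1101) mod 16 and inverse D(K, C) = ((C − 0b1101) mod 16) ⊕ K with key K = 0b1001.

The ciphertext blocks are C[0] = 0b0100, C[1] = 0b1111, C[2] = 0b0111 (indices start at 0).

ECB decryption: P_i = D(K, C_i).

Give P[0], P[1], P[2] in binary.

P[0]: D(K, 0b0100) = 0b1110.
P[1]: D(K, 0b1111) = 0b1011.
P[2]: D(K, 0b0111) = 0b0011.

P[0] = 0b1110, P[1] = 0b1011, P[2] = 0b0011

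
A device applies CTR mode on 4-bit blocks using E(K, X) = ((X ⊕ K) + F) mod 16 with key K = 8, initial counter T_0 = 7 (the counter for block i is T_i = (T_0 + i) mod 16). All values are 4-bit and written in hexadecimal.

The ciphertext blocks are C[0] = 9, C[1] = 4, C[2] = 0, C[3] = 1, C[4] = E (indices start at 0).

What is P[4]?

P[4] = C

CTR decryption: S_i = E(K, T_i) where T_i is the counter for block i; P_i = C_i ⊕ S_i.
P[4]: T = B, S = E(K, T) = 2; E ⊕ 2 = C.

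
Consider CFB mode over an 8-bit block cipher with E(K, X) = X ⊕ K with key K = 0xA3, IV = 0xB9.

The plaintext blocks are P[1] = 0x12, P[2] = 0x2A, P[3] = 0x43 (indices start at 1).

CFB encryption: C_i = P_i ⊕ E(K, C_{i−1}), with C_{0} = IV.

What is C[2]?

C[1]: E(K, 0xB9) = 0x1A; 0x12 ⊕ 0x1A = 0x08.
C[2]: E(K, 0x08) = 0xAB; 0x2A ⊕ 0xAB = 0x81.

C[2] = 0x81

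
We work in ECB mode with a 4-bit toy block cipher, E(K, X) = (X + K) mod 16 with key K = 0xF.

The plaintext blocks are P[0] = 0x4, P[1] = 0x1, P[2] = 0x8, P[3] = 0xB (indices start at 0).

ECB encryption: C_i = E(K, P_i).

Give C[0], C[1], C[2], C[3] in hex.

C[0] = 0x3, C[1] = 0x0, C[2] = 0x7, C[3] = 0xA

C[0]: E(K, 0x4) = 0x3.
C[1]: E(K, 0x1) = 0x0.
C[2]: E(K, 0x8) = 0x7.
C[3]: E(K, 0xB) = 0xA.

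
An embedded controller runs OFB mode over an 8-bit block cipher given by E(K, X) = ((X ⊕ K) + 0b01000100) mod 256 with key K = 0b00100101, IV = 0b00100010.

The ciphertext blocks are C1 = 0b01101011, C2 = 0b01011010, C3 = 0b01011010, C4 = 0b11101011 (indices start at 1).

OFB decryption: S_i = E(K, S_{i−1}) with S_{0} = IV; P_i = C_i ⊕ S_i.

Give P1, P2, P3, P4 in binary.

P1: S = E(K, 0b00100010) = 0b01001011; 0b01101011 ⊕ 0b01001011 = 0b00100000.
P2: S = E(K, 0b01001011) = 0b10110010; 0b01011010 ⊕ 0b10110010 = 0b11101000.
P3: S = E(K, 0b10110010) = 0b11011011; 0b01011010 ⊕ 0b11011011 = 0b10000001.
P4: S = E(K, 0b11011011) = 0b01000010; 0b11101011 ⊕ 0b01000010 = 0b10101001.

P1 = 0b00100000, P2 = 0b11101000, P3 = 0b10000001, P4 = 0b10101001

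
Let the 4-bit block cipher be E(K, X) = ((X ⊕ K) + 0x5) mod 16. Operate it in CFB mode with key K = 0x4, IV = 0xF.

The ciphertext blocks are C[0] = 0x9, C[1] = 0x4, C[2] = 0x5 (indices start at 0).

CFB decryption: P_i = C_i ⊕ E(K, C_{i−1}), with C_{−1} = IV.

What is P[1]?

P[1] = 0x6

P[1]: E(K, 0x9) = 0x2; 0x4 ⊕ 0x2 = 0x6.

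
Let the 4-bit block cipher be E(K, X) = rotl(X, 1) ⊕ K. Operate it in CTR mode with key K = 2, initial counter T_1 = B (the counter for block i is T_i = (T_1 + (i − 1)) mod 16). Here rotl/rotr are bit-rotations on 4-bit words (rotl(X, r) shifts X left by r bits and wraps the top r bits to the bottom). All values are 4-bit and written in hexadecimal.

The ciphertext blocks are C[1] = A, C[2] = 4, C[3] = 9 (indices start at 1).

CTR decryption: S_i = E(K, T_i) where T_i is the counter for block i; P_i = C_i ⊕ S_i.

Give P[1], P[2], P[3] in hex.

P[1]: T = B, S = E(K, T) = 5; A ⊕ 5 = F.
P[2]: T = C, S = E(K, T) = B; 4 ⊕ B = F.
P[3]: T = D, S = E(K, T) = 9; 9 ⊕ 9 = 0.

P[1] = F, P[2] = F, P[3] = 0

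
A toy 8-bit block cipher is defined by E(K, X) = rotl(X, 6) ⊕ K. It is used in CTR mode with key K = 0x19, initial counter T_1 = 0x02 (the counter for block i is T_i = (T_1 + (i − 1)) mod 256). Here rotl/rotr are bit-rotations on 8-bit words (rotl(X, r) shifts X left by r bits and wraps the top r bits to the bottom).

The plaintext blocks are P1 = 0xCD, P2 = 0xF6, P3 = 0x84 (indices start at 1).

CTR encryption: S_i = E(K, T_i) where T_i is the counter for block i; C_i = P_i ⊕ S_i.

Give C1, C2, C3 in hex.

C1: T = 0x02, S = E(K, T) = 0x99; 0xCD ⊕ 0x99 = 0x54.
C2: T = 0x03, S = E(K, T) = 0xD9; 0xF6 ⊕ 0xD9 = 0x2F.
C3: T = 0x04, S = E(K, T) = 0x18; 0x84 ⊕ 0x18 = 0x9C.

C1 = 0x54, C2 = 0x2F, C3 = 0x9C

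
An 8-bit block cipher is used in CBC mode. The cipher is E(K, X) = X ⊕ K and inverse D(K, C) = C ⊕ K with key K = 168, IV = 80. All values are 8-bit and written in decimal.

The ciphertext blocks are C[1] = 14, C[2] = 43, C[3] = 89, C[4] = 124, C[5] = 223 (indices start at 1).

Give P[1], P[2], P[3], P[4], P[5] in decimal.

P[1] = 246, P[2] = 141, P[3] = 218, P[4] = 141, P[5] = 11

CBC decryption: P_i = D(K, C_i) ⊕ C_{i−1}, with C_{0} = IV.
P[1]: D(K, 14) = 166; 166 ⊕ 80 = 246.
P[2]: D(K, 43) = 131; 131 ⊕ 14 = 141.
P[3]: D(K, 89) = 241; 241 ⊕ 43 = 218.
P[4]: D(K, 124) = 212; 212 ⊕ 89 = 141.
P[5]: D(K, 223) = 119; 119 ⊕ 124 = 11.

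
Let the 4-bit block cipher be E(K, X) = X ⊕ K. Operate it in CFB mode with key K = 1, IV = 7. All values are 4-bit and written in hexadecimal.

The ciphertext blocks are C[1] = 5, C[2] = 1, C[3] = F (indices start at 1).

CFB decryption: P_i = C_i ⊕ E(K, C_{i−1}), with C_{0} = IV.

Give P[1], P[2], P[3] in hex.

P[1] = 3, P[2] = 5, P[3] = F

P[1]: E(K, 7) = 6; 5 ⊕ 6 = 3.
P[2]: E(K, 5) = 4; 1 ⊕ 4 = 5.
P[3]: E(K, 1) = 0; F ⊕ 0 = F.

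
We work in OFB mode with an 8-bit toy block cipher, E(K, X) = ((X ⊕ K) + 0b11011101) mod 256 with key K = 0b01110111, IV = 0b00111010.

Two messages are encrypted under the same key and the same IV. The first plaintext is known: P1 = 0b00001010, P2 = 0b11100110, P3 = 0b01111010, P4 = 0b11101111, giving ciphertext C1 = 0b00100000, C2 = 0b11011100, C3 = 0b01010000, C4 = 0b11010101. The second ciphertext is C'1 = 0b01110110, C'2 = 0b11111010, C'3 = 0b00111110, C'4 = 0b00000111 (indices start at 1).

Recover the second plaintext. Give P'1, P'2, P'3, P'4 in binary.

In OFB with a reused IV, both messages share the same keystream S_i, so C_i ⊕ C'_i = P_i ⊕ P'_i and thus P'_i = P_i ⊕ C_i ⊕ C'_i.
P'1: 0b00001010 ⊕ 0b00100000 ⊕ 0b01110110 = 0b01011100.
P'2: 0b11100110 ⊕ 0b11011100 ⊕ 0b11111010 = 0b11000000.
P'3: 0b01111010 ⊕ 0b01010000 ⊕ 0b00111110 = 0b00010100.
P'4: 0b11101111 ⊕ 0b11010101 ⊕ 0b00000111 = 0b00111101.

P'1 = 0b01011100, P'2 = 0b11000000, P'3 = 0b00010100, P'4 = 0b00111101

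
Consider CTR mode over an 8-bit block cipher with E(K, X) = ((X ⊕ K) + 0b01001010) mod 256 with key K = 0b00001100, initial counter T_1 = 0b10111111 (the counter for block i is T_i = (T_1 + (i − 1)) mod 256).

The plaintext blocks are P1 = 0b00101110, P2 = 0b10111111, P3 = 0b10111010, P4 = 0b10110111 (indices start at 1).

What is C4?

CTR encryption: S_i = E(K, T_i) where T_i is the counter for block i; C_i = P_i ⊕ S_i.
C1: T = 0b10111111, S = E(K, T) = 0b11111101; 0b00101110 ⊕ 0b11111101 = 0b11010011.
C2: T = 0b11000000, S = E(K, T) = 0b00010110; 0b10111111 ⊕ 0b00010110 = 0b10101001.
C3: T = 0b11000001, S = E(K, T) = 0b00010111; 0b10111010 ⊕ 0b00010111 = 0b10101101.
C4: T = 0b11000010, S = E(K, T) = 0b00011000; 0b10110111 ⊕ 0b00011000 = 0b10101111.

C4 = 0b10101111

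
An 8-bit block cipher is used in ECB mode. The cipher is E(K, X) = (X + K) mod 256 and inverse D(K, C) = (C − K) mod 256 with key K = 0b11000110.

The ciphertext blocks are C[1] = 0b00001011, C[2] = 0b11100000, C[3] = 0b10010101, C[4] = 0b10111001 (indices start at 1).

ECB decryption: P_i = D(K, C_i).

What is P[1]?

P[1] = 0b01000101

P[1]: D(K, 0b00001011) = 0b01000101.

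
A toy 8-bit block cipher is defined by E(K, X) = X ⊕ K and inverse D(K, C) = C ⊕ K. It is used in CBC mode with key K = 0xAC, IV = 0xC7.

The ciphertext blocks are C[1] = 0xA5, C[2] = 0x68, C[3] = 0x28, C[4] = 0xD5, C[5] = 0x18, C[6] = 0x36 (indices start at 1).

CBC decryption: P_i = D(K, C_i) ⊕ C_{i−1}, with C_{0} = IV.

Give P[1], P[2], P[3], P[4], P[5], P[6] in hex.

P[1] = 0xCE, P[2] = 0x61, P[3] = 0xEC, P[4] = 0x51, P[5] = 0x61, P[6] = 0x82

P[1]: D(K, 0xA5) = 0x09; 0x09 ⊕ 0xC7 = 0xCE.
P[2]: D(K, 0x68) = 0xC4; 0xC4 ⊕ 0xA5 = 0x61.
P[3]: D(K, 0x28) = 0x84; 0x84 ⊕ 0x68 = 0xEC.
P[4]: D(K, 0xD5) = 0x79; 0x79 ⊕ 0x28 = 0x51.
P[5]: D(K, 0x18) = 0xB4; 0xB4 ⊕ 0xD5 = 0x61.
P[6]: D(K, 0x36) = 0x9A; 0x9A ⊕ 0x18 = 0x82.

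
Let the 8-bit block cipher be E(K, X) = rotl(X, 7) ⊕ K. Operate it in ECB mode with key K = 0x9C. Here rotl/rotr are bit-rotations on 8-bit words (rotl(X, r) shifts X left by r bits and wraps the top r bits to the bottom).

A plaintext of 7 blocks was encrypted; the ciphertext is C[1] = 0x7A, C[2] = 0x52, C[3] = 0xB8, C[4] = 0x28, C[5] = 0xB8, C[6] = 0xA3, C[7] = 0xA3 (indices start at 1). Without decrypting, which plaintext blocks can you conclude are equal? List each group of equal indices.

ECB encrypts each block independently with the same key, so equal ciphertext blocks imply equal plaintext blocks.
C[3] = C[5] = 0xB8, so P[3] = P[5].
C[6] = C[7] = 0xA3, so P[6] = P[7].

P[3] = P[5]; P[6] = P[7]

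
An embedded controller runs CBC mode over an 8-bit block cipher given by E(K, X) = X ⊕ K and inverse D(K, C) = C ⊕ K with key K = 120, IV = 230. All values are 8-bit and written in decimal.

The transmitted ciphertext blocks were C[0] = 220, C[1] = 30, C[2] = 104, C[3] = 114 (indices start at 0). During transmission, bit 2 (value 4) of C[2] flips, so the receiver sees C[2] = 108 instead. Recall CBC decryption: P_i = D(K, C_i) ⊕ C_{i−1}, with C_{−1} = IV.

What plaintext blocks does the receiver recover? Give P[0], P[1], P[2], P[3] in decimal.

P[0] = 66, P[1] = 186, P[2] = 10, P[3] = 102

Only C[2] changed, to 108. In CBC, a change in C_i garbles P_i and flips the same bit in P_{i+1}. Decrypting the received ciphertext:
P[0]: D(K, 220) = 164; 164 ⊕ 230 = 66.
P[1]: D(K, 30) = 102; 102 ⊕ 220 = 186.
P[2]: D(K, 108) = 20; 20 ⊕ 30 = 10.
P[3]: D(K, 114) = 10; 10 ⊕ 108 = 102.
Blocks that differ from the original plaintext: P[2], P[3].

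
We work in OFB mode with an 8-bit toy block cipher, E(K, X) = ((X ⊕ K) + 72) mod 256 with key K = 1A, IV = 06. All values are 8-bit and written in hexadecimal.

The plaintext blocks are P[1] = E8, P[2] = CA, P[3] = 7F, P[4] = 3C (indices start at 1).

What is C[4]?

C[4] = 3A

OFB encryption: S_i = E(K, S_{i−1}) with S_{0} = IV; C_i = P_i ⊕ S_i.
C[1]: S = E(K, 06) = 8E; E8 ⊕ 8E = 66.
C[2]: S = E(K, 8E) = 06; CA ⊕ 06 = CC.
C[3]: S = E(K, 06) = 8E; 7F ⊕ 8E = F1.
C[4]: S = E(K, 8E) = 06; 3C ⊕ 06 = 3A.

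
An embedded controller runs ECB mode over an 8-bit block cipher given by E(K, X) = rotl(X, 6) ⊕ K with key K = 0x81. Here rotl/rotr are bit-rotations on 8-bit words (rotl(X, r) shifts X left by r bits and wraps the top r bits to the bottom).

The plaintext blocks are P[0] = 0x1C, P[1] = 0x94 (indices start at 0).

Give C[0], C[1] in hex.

C[0] = 0x86, C[1] = 0xA4

ECB encryption: C_i = E(K, P_i).
C[0]: E(K, 0x1C) = 0x86.
C[1]: E(K, 0x94) = 0xA4.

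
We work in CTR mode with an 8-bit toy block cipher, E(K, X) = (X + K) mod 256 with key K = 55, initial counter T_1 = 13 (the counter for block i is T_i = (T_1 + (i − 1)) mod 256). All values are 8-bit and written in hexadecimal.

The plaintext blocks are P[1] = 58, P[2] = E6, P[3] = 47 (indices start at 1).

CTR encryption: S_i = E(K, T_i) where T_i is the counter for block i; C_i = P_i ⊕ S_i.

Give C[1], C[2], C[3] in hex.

C[1]: T = 13, S = E(K, T) = 68; 58 ⊕ 68 = 30.
C[2]: T = 14, S = E(K, T) = 69; E6 ⊕ 69 = 8F.
C[3]: T = 15, S = E(K, T) = 6A; 47 ⊕ 6A = 2D.

C[1] = 30, C[2] = 8F, C[3] = 2D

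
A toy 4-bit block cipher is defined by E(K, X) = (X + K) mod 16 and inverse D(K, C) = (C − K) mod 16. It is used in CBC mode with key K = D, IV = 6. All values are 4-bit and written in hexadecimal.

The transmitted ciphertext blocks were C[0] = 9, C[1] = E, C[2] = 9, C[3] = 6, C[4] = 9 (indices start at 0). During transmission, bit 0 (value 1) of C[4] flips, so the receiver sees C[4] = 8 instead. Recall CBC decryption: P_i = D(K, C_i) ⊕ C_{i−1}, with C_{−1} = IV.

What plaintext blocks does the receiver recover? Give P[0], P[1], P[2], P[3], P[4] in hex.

P[0] = A, P[1] = 8, P[2] = 2, P[3] = 0, P[4] = D

Only C[4] changed, to 8. In CBC, a change in C_i garbles P_i and flips the same bit in P_{i+1}. Decrypting the received ciphertext:
P[0]: D(K, 9) = C; C ⊕ 6 = A.
P[1]: D(K, E) = 1; 1 ⊕ 9 = 8.
P[2]: D(K, 9) = C; C ⊕ E = 2.
P[3]: D(K, 6) = 9; 9 ⊕ 9 = 0.
P[4]: D(K, 8) = B; B ⊕ 6 = D.
Blocks that differ from the original plaintext: P[4].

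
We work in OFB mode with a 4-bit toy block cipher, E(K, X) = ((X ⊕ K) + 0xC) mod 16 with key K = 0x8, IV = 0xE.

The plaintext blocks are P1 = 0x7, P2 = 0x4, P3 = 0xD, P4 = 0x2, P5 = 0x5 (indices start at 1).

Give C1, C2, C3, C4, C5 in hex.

OFB encryption: S_i = E(K, S_{i−1}) with S_{0} = IV; C_i = P_i ⊕ S_i.
C1: S = E(K, 0xE) = 0x2; 0x7 ⊕ 0x2 = 0x5.
C2: S = E(K, 0x2) = 0x6; 0x4 ⊕ 0x6 = 0x2.
C3: S = E(K, 0x6) = 0xA; 0xD ⊕ 0xA = 0x7.
C4: S = E(K, 0xA) = 0xE; 0x2 ⊕ 0xE = 0xC.
C5: S = E(K, 0xE) = 0x2; 0x5 ⊕ 0x2 = 0x7.

C1 = 0x5, C2 = 0x2, C3 = 0x7, C4 = 0xC, C5 = 0x7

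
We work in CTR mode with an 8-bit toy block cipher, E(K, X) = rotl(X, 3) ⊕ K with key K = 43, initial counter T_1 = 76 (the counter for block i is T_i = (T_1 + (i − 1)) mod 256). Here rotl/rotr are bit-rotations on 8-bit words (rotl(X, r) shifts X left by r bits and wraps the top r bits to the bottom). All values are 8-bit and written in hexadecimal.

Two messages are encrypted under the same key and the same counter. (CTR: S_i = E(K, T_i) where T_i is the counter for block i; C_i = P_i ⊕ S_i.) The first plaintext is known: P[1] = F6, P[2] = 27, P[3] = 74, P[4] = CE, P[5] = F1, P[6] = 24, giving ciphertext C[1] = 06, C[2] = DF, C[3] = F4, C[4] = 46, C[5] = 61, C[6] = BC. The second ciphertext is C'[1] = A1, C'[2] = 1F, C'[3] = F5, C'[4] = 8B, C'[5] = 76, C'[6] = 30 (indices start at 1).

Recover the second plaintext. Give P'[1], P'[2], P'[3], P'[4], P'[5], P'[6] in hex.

In CTR with a reused counter, both messages share the same keystream S_i, so C_i ⊕ C'_i = P_i ⊕ P'_i and thus P'_i = P_i ⊕ C_i ⊕ C'_i.
P'[1]: F6 ⊕ 06 ⊕ A1 = 51.
P'[2]: 27 ⊕ DF ⊕ 1F = E7.
P'[3]: 74 ⊕ F4 ⊕ F5 = 75.
P'[4]: CE ⊕ 46 ⊕ 8B = 03.
P'[5]: F1 ⊕ 61 ⊕ 76 = E6.
P'[6]: 24 ⊕ BC ⊕ 30 = A8.

P'[1] = 51, P'[2] = E7, P'[3] = 75, P'[4] = 03, P'[5] = E6, P'[6] = A8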